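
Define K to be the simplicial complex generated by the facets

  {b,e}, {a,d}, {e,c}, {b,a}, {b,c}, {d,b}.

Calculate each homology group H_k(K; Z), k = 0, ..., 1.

H_0 = Z,  H_1 = Z^2.

Take the total order a < b < c < d < e on the vertex set. Then K (dimension 1) consists of the simplices:

  0-simplices (5): a, b, c, d, e
  1-simplices (6): ab, ad, bc, bd, be, ce

so the chain groups are C_0 ≅ Z^5, C_1 ≅ Z^6.

∂_1: C_1 → C_0 sends each edge [p,q] (with p < q) to q − p. For instance
  ∂be = e − b.
This gives a 5×6 integer matrix of rank 4; reducing to Smith normal form yields diagonal entries (1,1,1,1).

Now H_k = ker ∂_k / im ∂_{k+1}, so:

  H_0: rank C_0 − rank ∂_1 = 5 − 4 = 1, and the invariant factors of ∂_1 are all 1, so H_0 = Z.
  H_1: rank ker ∂_1 − rank ∂_2 = (6 − 4) − 0 = 2, and there is no ∂_2, so H_1 = Z^2.

As a check, the Euler characteristic is 5 − 6 = -1, which agrees with 1 − 2 = -1.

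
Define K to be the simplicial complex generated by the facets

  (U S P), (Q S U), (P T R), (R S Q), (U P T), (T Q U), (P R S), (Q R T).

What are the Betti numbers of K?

b_0 = 1, b_1 = 0, b_2 = 1.

Take the total order P < Q < R < S < T < U on the vertex set. Then K (dimension 2) consists of the simplices:

  0-simplices (6): P, Q, R, S, T, U
  1-simplices (12): PR, PS, PT, PU, QR, QS, QT, QU, RS, RT, SU, TU
  2-simplices (8): PRS, PRT, PSU, PTU, QRS, QRT, QSU, QTU

so the chain groups are C_0 ≅ Z^6, C_1 ≅ Z^12, C_2 ≅ Z^8.

The boundary map ∂_1: C_1 → C_0 is given by ∂[p,q] = [q] − [p].
The 6×12 boundary matrix has rank 5 and Smith normal form diag(1,1,1,1,1).

The boundary map ∂_2: C_2 → C_1 maps a triangle to the signed sum of its edges. For instance
  ∂PSU = SU − PU + PS,
  ∂PTU = TU − PU + PT.
The resulting 12×8 matrix has rank 7, and its Smith normal form has invariant factors (1,1,1,1,1,1,1).

From H_k ≅ ker(∂_k) / im(∂_{k+1}) we obtain:

  H_0: rank C_0 − rank ∂_1 = 6 − 5 = 1, and the invariant factors of ∂_1 are all 1, so H_0 ≅ Z.
  H_1: rank ker ∂_1 − rank ∂_2 = (12 − 5) − 7 = 0, and the invariant factors of ∂_2 are all 1, so H_1 ≅ 0.
  H_2: rank ker ∂_2 − rank ∂_3 = (8 − 7) − 0 = 1, and there is no ∂_3, so H_2 ≅ Z.

As a check, the Euler characteristic is 6 − 12 + 8 = 2, which agrees with 1 − 0 + 1 = 2.

Hence the Betti numbers are b_0 = 1, b_1 = 0, b_2 = 1.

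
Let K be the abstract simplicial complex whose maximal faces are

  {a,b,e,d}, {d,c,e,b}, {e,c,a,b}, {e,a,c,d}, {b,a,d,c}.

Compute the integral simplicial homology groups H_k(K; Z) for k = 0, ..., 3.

H_0 ≅ Z,  H_1 = 0,  H_2 = 0,  H_3 ≅ Z.

Fix the vertex order a < b < c < d < e and write every simplex with vertices in increasing order. Then dim K = 3 and the simplices of K are:

  0-simplices (5): a, b, c, d, e
  1-simplices (10): ab, ac, ad, ae, bc, bd, be, cd, ce, de
  2-simplices (10): abc, abd, abe, acd, ace, ade, bcd, bce, bde, cde
  3-simplices (5): abcd, abce, abde, acde, bcde

so the chain groups are C_0 ≅ Z^5, C_1 ≅ Z^10, C_2 ≅ Z^10, C_3 ≅ Z^5.

The boundary map ∂_1: C_1 → C_0 maps an edge to its endpoints' difference, ∂[p,q] = q − p.
This gives a 5×10 integer matrix of rank 4; reducing to Smith normal form yields diagonal entries (1,1,1,1).

The boundary map ∂_2: C_2 → C_1 acts by ∂[p,q,r] = [q,r] − [p,r] + [p,q]. For instance
  ∂abe = be − ae + ab,
  ∂acd = cd − ad + ac.
As a 10×10 matrix over Z this has rank 6, with invariant factors (1,1,1,1,1,1).

The boundary map ∂_3: C_3 → C_2 sends each 3-simplex σ to the alternating sum Σ_i (−1)^i (σ with its i-th vertex removed). For instance
  ∂abde = bde − ade + abe − abd,
  ∂bcde = cde − bde + bce − bcd.
This gives a 10×5 integer matrix of rank 4; reducing to Smith normal form yields diagonal entries (1,1,1,1).

Now H_k = ker ∂_k / im ∂_{k+1}, so:

  H_0: rank C_0 − rank ∂_1 = 5 − 4 = 1, and the invariant factors of ∂_1 are all 1, so H_0 = Z.
  H_1: rank ker ∂_1 − rank ∂_2 = (10 − 4) − 6 = 0, and the invariant factors of ∂_2 are all 1, so H_1 = 0.
  H_2: rank ker ∂_2 − rank ∂_3 = (10 − 6) − 4 = 0, and the invariant factors of ∂_3 are all 1, so H_2 = 0.
  H_3: rank ker ∂_3 − rank ∂_4 = (5 − 4) − 0 = 1, and there is no ∂_4, so H_3 = Z.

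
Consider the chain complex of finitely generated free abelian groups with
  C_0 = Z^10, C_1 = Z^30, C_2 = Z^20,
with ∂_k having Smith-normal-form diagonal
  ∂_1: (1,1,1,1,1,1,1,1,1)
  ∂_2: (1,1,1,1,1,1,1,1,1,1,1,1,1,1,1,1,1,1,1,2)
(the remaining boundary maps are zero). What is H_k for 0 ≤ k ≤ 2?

H_0: b_0 = 10 − 0 − 9 = 1; torsion from ∂_1 factors > 1: none. So H_0 = Z.
H_1: b_1 = 30 − 9 − 20 = 1; torsion from ∂_2 factors > 1: [2]. So H_1 = Z ⊕ Z/2Z.
H_2: b_2 = 20 − 20 − 0 = 0; torsion from ∂_3 factors > 1: none. So H_2 = 0.

H_0 = Z,  H_1 = Z ⊕ Z/2Z,  H_2 = 0.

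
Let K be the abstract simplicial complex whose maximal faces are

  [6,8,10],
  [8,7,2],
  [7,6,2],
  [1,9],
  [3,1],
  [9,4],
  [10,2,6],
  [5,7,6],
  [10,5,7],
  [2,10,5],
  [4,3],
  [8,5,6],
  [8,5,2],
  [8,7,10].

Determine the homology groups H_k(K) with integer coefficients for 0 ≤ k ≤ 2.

Take the total order 1 < 2 < 3 < 4 < 5 < 6 < 7 < 8 < 9 < 10 on the vertex set. Then K (dimension 2) consists of the simplices:

  0-simplices (10): [1], [2], [3], [4], [5], [6], [7], [8], [9], [10]
  1-simplices (19): [1,3], [1,9], [2,5], [2,6], [2,7], [2,8], [2,10], [3,4], [4,9], [5,6], [5,7], [5,8], [5,10], [6,7], [6,8], [6,10], [7,8], [7,10], [8,10]
  2-simplices (10): [2,5,8], [2,5,10], [2,6,7], [2,6,10], [2,7,8], [5,6,7], [5,6,8], [5,7,10], [6,8,10], [7,8,10]

giving chain groups C_0 ≅ Z^10, C_1 ≅ Z^19, C_2 ≅ Z^10.

Boundary ∂_1: C_1 → C_0 maps an edge to its endpoints' difference, ∂[p,q] = q − p. For instance
  ∂[5,6] = [6] − [5].
This gives a 10×19 integer matrix of rank 8; reducing to Smith normal form yields diagonal entries (1,1,1,1,1,1,1,1).

The boundary map ∂_2: C_2 → C_1 acts by ∂[p,q,r] = [q,r] − [p,r] + [p,q]. For instance
  ∂[5,6,8] = [6,8] − [5,8] + [5,6],
  ∂[5,6,7] = [6,7] − [5,7] + [5,6].
The 19×10 boundary matrix has rank 10 and Smith normal form diag(1,1,1,1,1,1,1,1,1,2).

Now H_k = ker ∂_k / im ∂_{k+1}, so:

  H_0: rank C_0 − rank ∂_1 = 10 − 8 = 2, and the invariant factors of ∂_1 are all 1, so H_0 ≅ Z^2.
  H_1: rank ker ∂_1 − rank ∂_2 = (19 − 8) − 10 = 1, and ∂_2 has invariant factor 2 > 1, so H_1 ≅ Z ⊕ Z/2Z.
  H_2: rank ker ∂_2 − rank ∂_3 = (10 − 10) − 0 = 0, and there is no ∂_3, so H_2 ≅ 0.

As a check, the Euler characteristic is 10 − 19 + 10 = 1, which agrees with 2 − 1 + 0 = 1.
(K is a triangulation of the disjoint union of the circle S^1 and the real projective plane RP^2.)

H_0 ≅ Z^2,  H_1 ≅ Z ⊕ Z/2Z,  H_2 = 0.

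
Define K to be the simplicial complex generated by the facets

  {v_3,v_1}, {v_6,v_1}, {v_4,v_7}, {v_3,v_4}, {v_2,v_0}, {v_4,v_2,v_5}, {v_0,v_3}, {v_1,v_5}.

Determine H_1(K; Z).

H_1 = Z^2.

Order the vertices as v_0 < v_1 < v_2 < v_3 < v_4 < v_5 < v_6 < v_7. Listing each simplex with vertices in this order, K has dimension 2 with simplices:

  0-simplices (8): [v_0], [v_1], [v_2], [v_3], [v_4], [v_5], [v_6], [v_7]
  1-simplices (10): [v_0,v_2], [v_0,v_3], [v_1,v_3], [v_1,v_5], [v_1,v_6], [v_2,v_4], [v_2,v_5], [v_3,v_4], [v_4,v_5], [v_4,v_7]
  2-simplices (1): [v_2,v_4,v_5]

giving chain groups C_0 ≅ Z^8, C_1 ≅ Z^10, C_2 ≅ Z^1.

∂_1: C_1 → C_0 is given by ∂[p,q] = [q] − [p].
The 8×10 boundary matrix has rank 7 and Smith normal form diag(1,1,1,1,1,1,1).

∂_2: C_2 → C_1 sends each 2-simplex [p,q,r] to [q,r] − [p,r] + [p,q]. For instance
  ∂[v_2,v_4,v_5] = [v_4,v_5] − [v_2,v_5] + [v_2,v_4].
This gives a 10×1 integer matrix of rank 1; reducing to Smith normal form yields diagonal entries (1).

Computing H_k = (kernel of ∂_k) / (image of ∂_{k+1}):

  H_1: rank ker ∂_1 − rank ∂_2 = (10 − 7) − 1 = 2, and the invariant factors of ∂_2 are all 1, so H_1 ≅ Z^2.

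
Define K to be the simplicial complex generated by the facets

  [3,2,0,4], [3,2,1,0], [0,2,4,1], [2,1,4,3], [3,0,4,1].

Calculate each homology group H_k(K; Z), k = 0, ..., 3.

We work with the vertex ordering 0 < 1 < 2 < 3 < 4. The simplices of K, each written with vertices in increasing order, are:

  0-simplices (5): [0], [1], [2], [3], [4]
  1-simplices (10): [0,1], [0,2], [0,3], [0,4], [1,2], [1,3], [1,4], [2,3], [2,4], [3,4]
  2-simplices (10): [0,1,2], [0,1,3], [0,1,4], [0,2,3], [0,2,4], [0,3,4], [1,2,3], [1,2,4], [1,3,4], [2,3,4]
  3-simplices (5): [0,1,2,3], [0,1,2,4], [0,1,3,4], [0,2,3,4], [1,2,3,4]

giving chain groups C_0 ≅ Z^5, C_1 ≅ Z^10, C_2 ≅ Z^10, C_3 ≅ Z^5.

Boundary ∂_1: C_1 → C_0 maps an edge to its endpoints' difference, ∂[p,q] = q − p. For instance
  ∂[0,2] = [2] − [0].
As a 5×10 matrix over Z this has rank 4, with invariant factors (1,1,1,1).

The boundary map ∂_2: C_2 → C_1 maps a triangle to the signed sum of its edges. For instance
  ∂[0,1,4] = [1,4] − [0,4] + [0,1],
  ∂[0,1,3] = [1,3] − [0,3] + [0,1].
As a 10×10 matrix over Z this has rank 6, with invariant factors (1,1,1,1,1,1).

∂_3: C_3 → C_2 sends each 3-simplex σ to the alternating sum Σ_i (−1)^i (σ with its i-th vertex removed). For instance
  ∂[0,1,2,4] = [1,2,4] − [0,2,4] + [0,1,4] − [0,1,2],
  ∂[1,2,3,4] = [2,3,4] − [1,3,4] + [1,2,4] − [1,2,3].
The resulting 10×5 matrix has rank 4, and its Smith normal form has invariant factors (1,1,1,1).

Now H_k = ker ∂_k / im ∂_{k+1}, so:

  H_0: rank C_0 − rank ∂_1 = 5 − 4 = 1, and the invariant factors of ∂_1 are all 1, so H_0 = Z.
  H_1: rank ker ∂_1 − rank ∂_2 = (10 − 4) − 6 = 0, and the invariant factors of ∂_2 are all 1, so H_1 = 0.
  H_2: rank ker ∂_2 − rank ∂_3 = (10 − 6) − 4 = 0, and the invariant factors of ∂_3 are all 1, so H_2 = 0.
  H_3: rank ker ∂_3 − rank ∂_4 = (5 − 4) − 0 = 1, and there is no ∂_4, so H_3 = Z.

H_0 = Z,  H_1 = 0,  H_2 = 0,  H_3 = Z.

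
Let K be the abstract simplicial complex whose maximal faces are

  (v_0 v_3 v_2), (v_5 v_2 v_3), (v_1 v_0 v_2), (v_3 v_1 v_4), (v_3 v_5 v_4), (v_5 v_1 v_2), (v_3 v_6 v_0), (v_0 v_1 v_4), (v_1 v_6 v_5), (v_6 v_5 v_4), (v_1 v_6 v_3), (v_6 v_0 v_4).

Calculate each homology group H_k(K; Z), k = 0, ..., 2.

H_0 ≅ Z,  H_1 ≅ Z/2,  H_2 = 0.

Fix the vertex order v_0 < v_1 < v_2 < v_3 < v_4 < v_5 < v_6 and write every simplex with vertices in increasing order. Then dim K = 2 and the simplices of K are:

  0-simplices (7): [v_0], [v_1], [v_2], [v_3], [v_4], [v_5], [v_6]
  1-simplices (18): (18 of them)
  2-simplices (12): (12 of them)

Hence C_0 ≅ Z^7, C_1 ≅ Z^18, C_2 ≅ Z^12.

Boundary ∂_1: C_1 → C_0 sends each edge [p,q] (with p < q) to q − p.
The 7×18 boundary matrix has rank 6 and Smith normal form diag(1,1,1,1,1,1).

∂_2: C_2 → C_1 acts by ∂[p,q,r] = [q,r] − [p,r] + [p,q]. For instance
  ∂[v_1,v_3,v_6] = [v_3,v_6] − [v_1,v_6] + [v_1,v_3],
  ∂[v_1,v_2,v_5] = [v_2,v_5] − [v_1,v_5] + [v_1,v_2].
The 18×12 boundary matrix has rank 12 and Smith normal form diag(1,1,1,1,1,1,1,1,1,1,1,2).

Reading off H_k = ker ∂_k / im ∂_{k+1}:

  H_0: rank C_0 − rank ∂_1 = 7 − 6 = 1, and the invariant factors of ∂_1 are all 1, so H_0 ≅ Z.
  H_1: rank ker ∂_1 − rank ∂_2 = (18 − 6) − 12 = 0, and ∂_2 has invariant factor 2 > 1, so H_1 ≅ Z/2.
  H_2: rank ker ∂_2 − rank ∂_3 = (12 − 12) − 0 = 0, and there is no ∂_3, so H_2 ≅ 0.

As a check, the Euler characteristic is 7 − 18 + 12 = 1, which agrees with 1 − 0 + 0 = 1.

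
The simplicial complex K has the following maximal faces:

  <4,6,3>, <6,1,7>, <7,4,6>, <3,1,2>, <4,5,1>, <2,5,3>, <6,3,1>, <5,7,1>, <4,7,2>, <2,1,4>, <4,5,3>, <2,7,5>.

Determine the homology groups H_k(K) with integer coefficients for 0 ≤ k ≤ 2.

Order the vertices as 1 < 2 < 3 < 4 < 5 < 6 < 7. Listing each simplex with vertices in this order, K has dimension 2 with simplices:

  0-simplices (7): [1], [2], [3], [4], [5], [6], [7]
  1-simplices (18): [1,2], [1,3], [1,4], [1,5], [1,6], [1,7], [2,3], [2,4], [2,5], [2,7], [3,4], [3,5], [3,6], [4,5], [4,6], [4,7], [5,7], [6,7]
  2-simplices (12): [1,2,3], [1,2,4], [1,3,6], [1,4,5], [1,5,7], [1,6,7], [2,3,5], [2,4,7], [2,5,7], [3,4,5], [3,4,6], [4,6,7]

giving chain groups C_0 ≅ Z^7, C_1 ≅ Z^18, C_2 ≅ Z^12.

Boundary ∂_1: C_1 → C_0 sends each edge [p,q] (with p < q) to q − p.
The 7×18 boundary matrix has rank 6 and Smith normal form diag(1,1,1,1,1,1).

∂_2: C_2 → C_1 maps a triangle to the signed sum of its edges. For instance
  ∂[2,3,5] = [3,5] − [2,5] + [2,3],
  ∂[3,4,5] = [4,5] − [3,5] + [3,4].
The 18×12 boundary matrix has rank 12 and Smith normal form diag(1,1,1,1,1,1,1,1,1,1,1,2).

Now H_k = ker ∂_k / im ∂_{k+1}, so:

  H_0: rank C_0 − rank ∂_1 = 7 − 6 = 1, and the invariant factors of ∂_1 are all 1, so H_0 ≅ Z.
  H_1: rank ker ∂_1 − rank ∂_2 = (18 − 6) − 12 = 0, and ∂_2 has invariant factor 2 > 1, so H_1 ≅ Z/2.
  H_2: rank ker ∂_2 − rank ∂_3 = (12 − 12) − 0 = 0, and there is no ∂_3, so H_2 ≅ 0.

H_0 = Z,  H_1 = Z/2,  H_2 = 0.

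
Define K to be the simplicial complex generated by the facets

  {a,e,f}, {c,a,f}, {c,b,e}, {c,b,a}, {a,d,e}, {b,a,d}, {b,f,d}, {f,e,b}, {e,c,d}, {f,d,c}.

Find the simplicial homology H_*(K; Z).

H_0 ≅ Z,  H_1 ≅ Z/2Z,  H_2 = 0.

Order the vertices as a < b < c < d < e < f. Listing each simplex with vertices in this order, K has dimension 2 with simplices:

  0-simplices (6): a, b, c, d, e, f
  1-simplices (15): ab, ac, ad, ae, af, bc, bd, be, bf, cd, ce, cf, de, df, ef
  2-simplices (10): abc, abd, acf, ade, aef, bce, bdf, bef, cde, cdf

Hence C_0 ≅ Z^6, C_1 ≅ Z^15, C_2 ≅ Z^10.

Boundary ∂_1: C_1 → C_0 sends each edge [p,q] (with p < q) to q − p. For instance
  ∂bf = f − b.
The resulting 6×15 matrix has rank 5, and its Smith normal form has invariant factors (1,1,1,1,1).

∂_2: C_2 → C_1 sends each 2-simplex [p,q,r] to [q,r] − [p,r] + [p,q]. For instance
  ∂ade = de − ae + ad,
  ∂acf = cf − af + ac.
The 15×10 boundary matrix has rank 10 and Smith normal form diag(1,1,1,1,1,1,1,1,1,2).

Computing H_k = (kernel of ∂_k) / (image of ∂_{k+1}):

  H_0: rank C_0 − rank ∂_1 = 6 − 5 = 1, and the invariant factors of ∂_1 are all 1, so H_0 = Z.
  H_1: rank ker ∂_1 − rank ∂_2 = (15 − 5) − 10 = 0, and ∂_2 has invariant factor 2 > 1, so H_1 = Z/2Z.
  H_2: rank ker ∂_2 − rank ∂_3 = (10 − 10) − 0 = 0, and there is no ∂_3, so H_2 = 0.

(K is a triangulation of the real projective plane RP^2.)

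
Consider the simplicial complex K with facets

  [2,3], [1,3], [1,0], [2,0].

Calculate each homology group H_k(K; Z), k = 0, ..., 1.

Fix the vertex order 0 < 1 < 2 < 3 and write every simplex with vertices in increasing order. Then dim K = 1 and the simplices of K are:

  0-simplices (4): [0], [1], [2], [3]
  1-simplices (4): [0,1], [0,2], [1,3], [2,3]

so the chain groups are C_0 ≅ Z^4, C_1 ≅ Z^4.

∂_1: C_1 → C_0 is given by ∂[p,q] = [q] − [p].
As a 4×4 matrix over Z this has rank 3, with invariant factors (1,1,1).

From H_k ≅ ker(∂_k) / im(∂_{k+1}) we obtain:

  H_0: rank C_0 − rank ∂_1 = 4 − 3 = 1, and the invariant factors of ∂_1 are all 1, so H_0 ≅ Z.
  H_1: rank ker ∂_1 − rank ∂_2 = (4 − 3) − 0 = 1, and there is no ∂_2, so H_1 ≅ Z.

As a check, the Euler characteristic is 4 − 4 = 0, which agrees with 1 − 1 = 0.

H_0 = Z,  H_1 = Z.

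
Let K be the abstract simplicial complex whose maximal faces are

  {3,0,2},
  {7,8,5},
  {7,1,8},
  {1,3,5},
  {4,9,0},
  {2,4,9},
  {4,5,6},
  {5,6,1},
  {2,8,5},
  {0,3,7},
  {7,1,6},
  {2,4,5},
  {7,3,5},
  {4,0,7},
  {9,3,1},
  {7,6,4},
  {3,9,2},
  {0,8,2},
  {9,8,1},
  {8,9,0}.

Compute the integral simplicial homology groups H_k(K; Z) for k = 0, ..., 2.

H_0 ≅ Z,  H_1 ≅ Z ⊕ Z/2,  H_2 = 0.

K has 10 vertices, 30 edges, 20 triangles.
rank ∂_0 = 0, rank ∂_1 = 9 ⇒ b_0 = 10 − 0 − 9 = 1; all invariant factors of ∂_1 are 1 so no torsion. So H_0 ≅ Z.
rank ∂_1 = 9, rank ∂_2 = 20 ⇒ b_1 = 30 − 9 − 20 = 1; ∂_2 has invariant factor(s) [2] giving torsion. So H_1 ≅ Z ⊕ Z/2.
rank ∂_2 = 20, rank ∂_3 = 0 ⇒ b_2 = 20 − 20 − 0 = 0. So H_2 ≅ 0.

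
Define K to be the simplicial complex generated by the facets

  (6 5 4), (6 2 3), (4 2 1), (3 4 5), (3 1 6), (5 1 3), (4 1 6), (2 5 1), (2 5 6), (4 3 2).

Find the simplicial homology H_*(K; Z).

H_0 ≅ Z,  H_1 ≅ Z/2,  H_2 = 0.

We work with the vertex ordering 1 < 2 < 3 < 4 < 5 < 6. The simplices of K, each written with vertices in increasing order, are:

  0-simplices (6): [1], [2], [3], [4], [5], [6]
  1-simplices (15): [1,2], [1,3], [1,4], [1,5], [1,6], [2,3], [2,4], [2,5], [2,6], [3,4], [3,5], [3,6], [4,5], [4,6], [5,6]
  2-simplices (10): [1,2,4], [1,2,5], [1,3,5], [1,3,6], [1,4,6], [2,3,4], [2,3,6], [2,5,6], [3,4,5], [4,5,6]

Hence C_0 ≅ Z^6, C_1 ≅ Z^15, C_2 ≅ Z^10.

Boundary ∂_1: C_1 → C_0 is given by ∂[p,q] = [q] − [p]. For instance
  ∂[3,5] = [5] − [3].
As a 6×15 matrix over Z this has rank 5, with invariant factors (1,1,1,1,1).

∂_2: C_2 → C_1 sends each 2-simplex [p,q,r] to [q,r] − [p,r] + [p,q]. For instance
  ∂[1,2,5] = [2,5] − [1,5] + [1,2],
  ∂[1,2,4] = [2,4] − [1,4] + [1,2].
As a 15×10 matrix over Z this has rank 10, with invariant factors (1,1,1,1,1,1,1,1,1,2).

From H_k ≅ ker(∂_k) / im(∂_{k+1}) we obtain:

  H_0: rank C_0 − rank ∂_1 = 6 − 5 = 1, and the invariant factors of ∂_1 are all 1, so H_0 ≅ Z.
  H_1: rank ker ∂_1 − rank ∂_2 = (15 − 5) − 10 = 0, and ∂_2 has invariant factor 2 > 1, so H_1 ≅ Z/2.
  H_2: rank ker ∂_2 − rank ∂_3 = (10 − 10) − 0 = 0, and there is no ∂_3, so H_2 ≅ 0.

As a check, the Euler characteristic is 6 − 15 + 10 = 1, which agrees with 1 − 0 + 0 = 1.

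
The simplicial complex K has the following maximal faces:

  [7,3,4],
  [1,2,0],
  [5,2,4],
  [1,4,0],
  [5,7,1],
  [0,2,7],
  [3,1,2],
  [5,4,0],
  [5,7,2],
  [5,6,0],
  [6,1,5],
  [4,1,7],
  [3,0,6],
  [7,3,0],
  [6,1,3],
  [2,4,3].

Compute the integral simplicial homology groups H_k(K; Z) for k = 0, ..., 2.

Order the vertices as 0 < 1 < 2 < 3 < 4 < 5 < 6 < 7. Listing each simplex with vertices in this order, K has dimension 2 with simplices:

  0-simplices (8): [0], [1], [2], [3], [4], [5], [6], [7]
  1-simplices (24): (24 of them)
  2-simplices (16): [0,1,2], [0,1,4], [0,2,7], [0,3,6], [0,3,7], [0,4,5], [0,5,6], [1,2,3], [1,3,6], [1,4,7], [1,5,6], [1,5,7], [2,3,4], [2,4,5], [2,5,7], [3,4,7]

so the chain groups are C_0 ≅ Z^8, C_1 ≅ Z^24, C_2 ≅ Z^16.

The boundary map ∂_1: C_1 → C_0 maps an edge to its endpoints' difference, ∂[p,q] = q − p. For instance
  ∂[3,6] = [6] − [3].
The 8×24 boundary matrix has rank 7 and Smith normal form diag(1,1,1,1,1,1,1).

∂_2: C_2 → C_1 acts by ∂[p,q,r] = [q,r] − [p,r] + [p,q]. For instance
  ∂[0,4,5] = [4,5] − [0,5] + [0,4],
  ∂[2,4,5] = [4,5] − [2,5] + [2,4].
As a 24×16 matrix over Z this has rank 15, with invariant factors (1,1,1,1,1,1,1,1,1,1,1,1,1,1,1).

From H_k ≅ ker(∂_k) / im(∂_{k+1}) we obtain:

  H_0: rank C_0 − rank ∂_1 = 8 − 7 = 1, and the invariant factors of ∂_1 are all 1, so H_0 = Z.
  H_1: rank ker ∂_1 − rank ∂_2 = (24 − 7) − 15 = 2, and the invariant factors of ∂_2 are all 1, so H_1 = Z^2.
  H_2: rank ker ∂_2 − rank ∂_3 = (16 − 15) − 0 = 1, and there is no ∂_3, so H_2 = Z.

As a check, the Euler characteristic is 8 − 24 + 16 = 0, which agrees with 1 − 2 + 1 = 0.

H_0 ≅ Z,  H_1 ≅ Z^2,  H_2 ≅ Z.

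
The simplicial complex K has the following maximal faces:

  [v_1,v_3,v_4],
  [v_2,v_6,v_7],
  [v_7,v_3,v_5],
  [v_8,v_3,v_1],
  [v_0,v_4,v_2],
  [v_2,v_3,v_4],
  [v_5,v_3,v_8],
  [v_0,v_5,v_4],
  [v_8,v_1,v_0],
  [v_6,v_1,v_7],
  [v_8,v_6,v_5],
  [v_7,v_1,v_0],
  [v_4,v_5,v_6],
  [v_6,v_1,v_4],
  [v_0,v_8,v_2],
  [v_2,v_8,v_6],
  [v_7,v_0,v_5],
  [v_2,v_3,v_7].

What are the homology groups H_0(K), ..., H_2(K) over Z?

H_0 = Z,  H_1 = Z^2,  H_2 = Z.

K has 9 vertices, 27 edges, 18 triangles.
rank ∂_0 = 0, rank ∂_1 = 8 ⇒ b_0 = 9 − 0 − 8 = 1; all invariant factors of ∂_1 are 1 so no torsion. So H_0 = Z.
rank ∂_1 = 8, rank ∂_2 = 17 ⇒ b_1 = 27 − 8 − 17 = 2; all invariant factors of ∂_2 are 1 so no torsion. So H_1 = Z^2.
rank ∂_2 = 17, rank ∂_3 = 0 ⇒ b_2 = 18 − 17 − 0 = 1. So H_2 = Z.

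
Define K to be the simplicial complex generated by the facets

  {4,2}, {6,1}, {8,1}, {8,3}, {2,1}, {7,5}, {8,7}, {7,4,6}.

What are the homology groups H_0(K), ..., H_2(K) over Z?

K has 8 vertices, 10 edges, 1 triangle.
rank ∂_0 = 0, rank ∂_1 = 7 ⇒ b_0 = 8 − 0 − 7 = 1; all invariant factors of ∂_1 are 1 so no torsion. So H_0 = Z.
rank ∂_1 = 7, rank ∂_2 = 1 ⇒ b_1 = 10 − 7 − 1 = 2; all invariant factors of ∂_2 are 1 so no torsion. So H_1 = Z^2.
rank ∂_2 = 1, rank ∂_3 = 0 ⇒ b_2 = 1 − 1 − 0 = 0. So H_2 = 0.

H_0 ≅ Z,  H_1 ≅ Z^2,  H_2 = 0.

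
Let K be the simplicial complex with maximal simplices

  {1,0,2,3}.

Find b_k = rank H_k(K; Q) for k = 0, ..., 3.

Fix the vertex order 0 < 1 < 2 < 3 and write every simplex with vertices in increasing order. Then dim K = 3 and the simplices of K are:

  0-simplices (4): [0], [1], [2], [3]
  1-simplices (6): [0,1], [0,2], [0,3], [1,2], [1,3], [2,3]
  2-simplices (4): [0,1,2], [0,1,3], [0,2,3], [1,2,3]
  3-simplices (1): [0,1,2,3]

so the chain groups are C_0 ≅ Z^4, C_1 ≅ Z^6, C_2 ≅ Z^4, C_3 ≅ Z^1.

Boundary ∂_1: C_1 → C_0 maps an edge to its endpoints' difference, ∂[p,q] = q − p.
The 4×6 boundary matrix has rank 3 and Smith normal form diag(1,1,1).

Boundary ∂_2: C_2 → C_1 maps a triangle to the signed sum of its edges. For instance
  ∂[0,2,3] = [2,3] − [0,3] + [0,2],
  ∂[0,1,2] = [1,2] − [0,2] + [0,1].
The 6×4 boundary matrix has rank 3 and Smith normal form diag(1,1,1).

Boundary ∂_3: C_3 → C_2 sends each 3-simplex σ to the alternating sum Σ_i (−1)^i (σ with its i-th vertex removed). For instance
  ∂[0,1,2,3] = [1,2,3] − [0,2,3] + [0,1,3] − [0,1,2].
This gives a 4×1 integer matrix of rank 1; reducing to Smith normal form yields diagonal entries (1).

Now H_k = ker ∂_k / im ∂_{k+1}, so:

  H_0: rank C_0 − rank ∂_1 = 4 − 3 = 1, and the invariant factors of ∂_1 are all 1, so H_0 = Z.
  H_1: rank ker ∂_1 − rank ∂_2 = (6 − 3) − 3 = 0, and the invariant factors of ∂_2 are all 1, so H_1 = 0.
  H_2: rank ker ∂_2 − rank ∂_3 = (4 − 3) − 1 = 0, and the invariant factors of ∂_3 are all 1, so H_2 = 0.
  H_3: rank ker ∂_3 − rank ∂_4 = (1 − 1) − 0 = 0, and there is no ∂_4, so H_3 = 0.

As a check, the Euler characteristic is 4 − 6 + 4 − 1 = 1, which agrees with 1 − 0 + 0 − 0 = 1.
(K is a triangulation of the 3-simplex.)

Hence the Betti numbers are b_0 = 1, b_1 = 0, b_2 = 0, b_3 = 0.

b_0 = 1, b_1 = 0, b_2 = 0, b_3 = 0.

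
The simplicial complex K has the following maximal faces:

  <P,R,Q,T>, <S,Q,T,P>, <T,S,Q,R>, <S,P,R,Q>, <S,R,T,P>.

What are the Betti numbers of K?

K has 5 vertices, 10 edges, 10 triangles, 5 3-simplices.
rank ∂_0 = 0, rank ∂_1 = 4 ⇒ b_0 = 5 − 0 − 4 = 1; all invariant factors of ∂_1 are 1 so no torsion. So H_0 = Z.
rank ∂_1 = 4, rank ∂_2 = 6 ⇒ b_1 = 10 − 4 − 6 = 0; all invariant factors of ∂_2 are 1 so no torsion. So H_1 = 0.
rank ∂_2 = 6, rank ∂_3 = 4 ⇒ b_2 = 10 − 6 − 4 = 0; all invariant factors of ∂_3 are 1 so no torsion. So H_2 = 0.
rank ∂_3 = 4, rank ∂_4 = 0 ⇒ b_3 = 5 − 4 − 0 = 1. So H_3 = Z.

b_0 = 1, b_1 = 0, b_2 = 0, b_3 = 1.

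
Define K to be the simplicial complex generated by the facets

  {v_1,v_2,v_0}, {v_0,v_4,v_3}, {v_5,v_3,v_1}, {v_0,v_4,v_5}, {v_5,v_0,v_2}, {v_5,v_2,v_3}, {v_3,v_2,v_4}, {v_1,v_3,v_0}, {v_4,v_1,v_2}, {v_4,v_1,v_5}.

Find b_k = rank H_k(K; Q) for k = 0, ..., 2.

b_0 = 1, b_1 = 0, b_2 = 0.

Take the total order v_0 < v_1 < v_2 < v_3 < v_4 < v_5 on the vertex set. Then K (dimension 2) consists of the simplices:

  0-simplices (6): [v_0], [v_1], [v_2], [v_3], [v_4], [v_5]
  1-simplices (15): (15 of them)
  2-simplices (10): [v_0,v_1,v_2], [v_0,v_1,v_3], [v_0,v_2,v_5], [v_0,v_3,v_4], [v_0,v_4,v_5], [v_1,v_2,v_4], [v_1,v_3,v_5], [v_1,v_4,v_5], [v_2,v_3,v_4], [v_2,v_3,v_5]

so the chain groups are C_0 ≅ Z^6, C_1 ≅ Z^15, C_2 ≅ Z^10.

The boundary map ∂_1: C_1 → C_0 is given by ∂[p,q] = [q] − [p].
This gives a 6×15 integer matrix of rank 5; reducing to Smith normal form yields diagonal entries (1,1,1,1,1).

∂_2: C_2 → C_1 sends each 2-simplex [p,q,r] to [q,r] − [p,r] + [p,q]. For instance
  ∂[v_1,v_2,v_4] = [v_2,v_4] − [v_1,v_4] + [v_1,v_2],
  ∂[v_1,v_4,v_5] = [v_4,v_5] − [v_1,v_5] + [v_1,v_4].
As a 15×10 matrix over Z this has rank 10, with invariant factors (1,1,1,1,1,1,1,1,1,2).

From H_k ≅ ker(∂_k) / im(∂_{k+1}) we obtain:

  H_0: rank C_0 − rank ∂_1 = 6 − 5 = 1, and the invariant factors of ∂_1 are all 1, so H_0 ≅ Z.
  H_1: rank ker ∂_1 − rank ∂_2 = (15 − 5) − 10 = 0, and ∂_2 has invariant factor 2 > 1, so H_1 ≅ Z/2.
  H_2: rank ker ∂_2 − rank ∂_3 = (10 − 10) − 0 = 0, and there is no ∂_3, so H_2 ≅ 0.

(K is a triangulation of the real projective plane RP^2.)

Hence the Betti numbers are b_0 = 1, b_1 = 0, b_2 = 0.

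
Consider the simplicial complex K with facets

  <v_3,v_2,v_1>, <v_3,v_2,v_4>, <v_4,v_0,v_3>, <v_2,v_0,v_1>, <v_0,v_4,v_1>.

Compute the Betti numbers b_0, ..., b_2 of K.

Order the vertices as v_0 < v_1 < v_2 < v_3 < v_4. Listing each simplex with vertices in this order, K has dimension 2 with simplices:

  0-simplices (5): [v_0], [v_1], [v_2], [v_3], [v_4]
  1-simplices (10): [v_0,v_1], [v_0,v_2], [v_0,v_3], [v_0,v_4], [v_1,v_2], [v_1,v_3], [v_1,v_4], [v_2,v_3], [v_2,v_4], [v_3,v_4]
  2-simplices (5): [v_0,v_1,v_2], [v_0,v_1,v_4], [v_0,v_3,v_4], [v_1,v_2,v_3], [v_2,v_3,v_4]

Hence C_0 ≅ Z^5, C_1 ≅ Z^10, C_2 ≅ Z^5.

∂_1: C_1 → C_0 maps an edge to its endpoints' difference, ∂[p,q] = q − p.
The resulting 5×10 matrix has rank 4, and its Smith normal form has invariant factors (1,1,1,1).

∂_2: C_2 → C_1 maps a triangle to the signed sum of its edges. For instance
  ∂[v_2,v_3,v_4] = [v_3,v_4] − [v_2,v_4] + [v_2,v_3],
  ∂[v_0,v_3,v_4] = [v_3,v_4] − [v_0,v_4] + [v_0,v_3].
This gives a 10×5 integer matrix of rank 5; reducing to Smith normal form yields diagonal entries (1,1,1,1,1).

Reading off H_k = ker ∂_k / im ∂_{k+1}:

  H_0: rank C_0 − rank ∂_1 = 5 − 4 = 1, and the invariant factors of ∂_1 are all 1, so H_0 ≅ Z.
  H_1: rank ker ∂_1 − rank ∂_2 = (10 − 4) − 5 = 1, and the invariant factors of ∂_2 are all 1, so H_1 ≅ Z.
  H_2: rank ker ∂_2 − rank ∂_3 = (5 − 5) − 0 = 0, and there is no ∂_3, so H_2 ≅ 0.

Hence the Betti numbers are b_0 = 1, b_1 = 1, b_2 = 0.

b_0 = 1, b_1 = 1, b_2 = 0.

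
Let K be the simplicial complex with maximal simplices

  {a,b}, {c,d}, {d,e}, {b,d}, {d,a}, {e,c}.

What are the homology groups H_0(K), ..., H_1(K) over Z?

K has 5 vertices, 6 edges.
rank ∂_0 = 0, rank ∂_1 = 4 ⇒ b_0 = 5 − 0 − 4 = 1; all invariant factors of ∂_1 are 1 so no torsion. So H_0 = Z.
rank ∂_1 = 4, rank ∂_2 = 0 ⇒ b_1 = 6 − 4 − 0 = 2. So H_1 = Z^2.

H_0 ≅ Z,  H_1 ≅ Z^2.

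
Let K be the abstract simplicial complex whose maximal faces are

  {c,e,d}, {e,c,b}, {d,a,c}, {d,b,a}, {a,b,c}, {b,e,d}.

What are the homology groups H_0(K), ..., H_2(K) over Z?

Fix the vertex order a < b < c < d < e and write every simplex with vertices in increasing order. Then dim K = 2 and the simplices of K are:

  0-simplices (5): a, b, c, d, e
  1-simplices (9): ab, ac, ad, bc, bd, be, cd, ce, de
  2-simplices (6): abc, abd, acd, bce, bde, cde

Hence C_0 ≅ Z^5, C_1 ≅ Z^9, C_2 ≅ Z^6.

∂_1: C_1 → C_0 maps an edge to its endpoints' difference, ∂[p,q] = q − p. For instance
  ∂be = e − b.
The resulting 5×9 matrix has rank 4, and its Smith normal form has invariant factors (1,1,1,1).

∂_2: C_2 → C_1 sends each 2-simplex [p,q,r] to [q,r] − [p,r] + [p,q]. For instance
  ∂acd = cd − ad + ac,
  ∂bde = de − be + bd.
The resulting 9×6 matrix has rank 5, and its Smith normal form has invariant factors (1,1,1,1,1).

Computing H_k = (kernel of ∂_k) / (image of ∂_{k+1}):

  H_0: rank C_0 − rank ∂_1 = 5 − 4 = 1, and the invariant factors of ∂_1 are all 1, so H_0 = Z.
  H_1: rank ker ∂_1 − rank ∂_2 = (9 − 4) − 5 = 0, and the invariant factors of ∂_2 are all 1, so H_1 = 0.
  H_2: rank ker ∂_2 − rank ∂_3 = (6 − 5) − 0 = 1, and there is no ∂_3, so H_2 = Z.

H_0 = Z,  H_1 = 0,  H_2 = Z.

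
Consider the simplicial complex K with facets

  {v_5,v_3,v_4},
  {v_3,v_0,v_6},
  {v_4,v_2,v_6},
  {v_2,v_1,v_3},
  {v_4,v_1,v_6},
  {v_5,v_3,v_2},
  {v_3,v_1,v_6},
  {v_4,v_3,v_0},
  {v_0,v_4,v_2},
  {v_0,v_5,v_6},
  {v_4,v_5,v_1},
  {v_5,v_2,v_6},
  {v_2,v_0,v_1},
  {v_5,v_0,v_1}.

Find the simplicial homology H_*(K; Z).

Fix the vertex order v_0 < v_1 < v_2 < v_3 < v_4 < v_5 < v_6 and write every simplex with vertices in increasing order. Then dim K = 2 and the simplices of K are:

  0-simplices (7): [v_0], [v_1], [v_2], [v_3], [v_4], [v_5], [v_6]
  1-simplices (21): (21 of them)
  2-simplices (14): (14 of them)

giving chain groups C_0 ≅ Z^7, C_1 ≅ Z^21, C_2 ≅ Z^14.

∂_1: C_1 → C_0 maps an edge to its endpoints' difference, ∂[p,q] = q − p.
The 7×21 boundary matrix has rank 6 and Smith normal form diag(1,1,1,1,1,1).

The boundary map ∂_2: C_2 → C_1 maps a triangle to the signed sum of its edges. For instance
  ∂[v_1,v_4,v_5] = [v_4,v_5] − [v_1,v_5] + [v_1,v_4],
  ∂[v_0,v_1,v_2] = [v_1,v_2] − [v_0,v_2] + [v_0,v_1].
The resulting 21×14 matrix has rank 13, and its Smith normal form has invariant factors (1,1,1,1,1,1,1,1,1,1,1,1,1).

From H_k ≅ ker(∂_k) / im(∂_{k+1}) we obtain:

  H_0: rank C_0 − rank ∂_1 = 7 − 6 = 1, and the invariant factors of ∂_1 are all 1, so H_0 ≅ Z.
  H_1: rank ker ∂_1 − rank ∂_2 = (21 − 6) − 13 = 2, and the invariant factors of ∂_2 are all 1, so H_1 ≅ Z^2.
  H_2: rank ker ∂_2 − rank ∂_3 = (14 − 13) − 0 = 1, and there is no ∂_3, so H_2 ≅ Z.

H_0 = Z,  H_1 = Z^2,  H_2 = Z.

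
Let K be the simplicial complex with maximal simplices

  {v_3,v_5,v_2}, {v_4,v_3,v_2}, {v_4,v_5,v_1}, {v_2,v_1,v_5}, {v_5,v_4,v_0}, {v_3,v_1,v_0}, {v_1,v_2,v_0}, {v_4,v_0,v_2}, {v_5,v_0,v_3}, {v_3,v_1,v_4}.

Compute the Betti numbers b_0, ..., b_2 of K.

Take the total order v_0 < v_1 < v_2 < v_3 < v_4 < v_5 on the vertex set. Then K (dimension 2) consists of the simplices:

  0-simplices (6): [v_0], [v_1], [v_2], [v_3], [v_4], [v_5]
  1-simplices (15): (15 of them)
  2-simplices (10): [v_0,v_1,v_2], [v_0,v_1,v_3], [v_0,v_2,v_4], [v_0,v_3,v_5], [v_0,v_4,v_5], [v_1,v_2,v_5], [v_1,v_3,v_4], [v_1,v_4,v_5], [v_2,v_3,v_4], [v_2,v_3,v_5]

so the chain groups are C_0 ≅ Z^6, C_1 ≅ Z^15, C_2 ≅ Z^10.

The boundary map ∂_1: C_1 → C_0 is given by ∂[p,q] = [q] − [p]. For instance
  ∂[v_3,v_4] = [v_4] − [v_3].
As a 6×15 matrix over Z this has rank 5, with invariant factors (1,1,1,1,1).

The boundary map ∂_2: C_2 → C_1 maps a triangle to the signed sum of its edges. For instance
  ∂[v_1,v_4,v_5] = [v_4,v_5] − [v_1,v_5] + [v_1,v_4],
  ∂[v_0,v_3,v_5] = [v_3,v_5] − [v_0,v_5] + [v_0,v_3].
The 15×10 boundary matrix has rank 10 and Smith normal form diag(1,1,1,1,1,1,1,1,1,2).

From H_k ≅ ker(∂_k) / im(∂_{k+1}) we obtain:

  H_0: rank C_0 − rank ∂_1 = 6 − 5 = 1, and the invariant factors of ∂_1 are all 1, so H_0 ≅ Z.
  H_1: rank ker ∂_1 − rank ∂_2 = (15 − 5) − 10 = 0, and ∂_2 has invariant factor 2 > 1, so H_1 ≅ Z_2.
  H_2: rank ker ∂_2 − rank ∂_3 = (10 − 10) − 0 = 0, and there is no ∂_3, so H_2 ≅ 0.

Hence the Betti numbers are b_0 = 1, b_1 = 0, b_2 = 0.

b_0 = 1, b_1 = 0, b_2 = 0.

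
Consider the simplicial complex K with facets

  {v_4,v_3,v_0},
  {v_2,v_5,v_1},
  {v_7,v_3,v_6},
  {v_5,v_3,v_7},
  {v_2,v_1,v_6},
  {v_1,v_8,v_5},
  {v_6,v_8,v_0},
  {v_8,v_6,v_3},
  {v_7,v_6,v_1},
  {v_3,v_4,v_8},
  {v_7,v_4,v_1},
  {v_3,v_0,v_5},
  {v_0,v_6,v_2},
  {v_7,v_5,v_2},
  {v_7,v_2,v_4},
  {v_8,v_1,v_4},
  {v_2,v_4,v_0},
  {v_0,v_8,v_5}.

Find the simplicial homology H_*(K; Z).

H_0 ≅ Z,  H_1 ≅ Z ⊕ Z/2Z,  H_2 = 0.

Take the total order v_0 < v_1 < v_2 < v_3 < v_4 < v_5 < v_6 < v_7 < v_8 on the vertex set. Then K (dimension 2) consists of the simplices:

  0-simplices (9): [v_0], [v_1], [v_2], [v_3], [v_4], [v_5], [v_6], [v_7], [v_8]
  1-simplices (27): (27 of them)
  2-simplices (18): (18 of them)

giving chain groups C_0 ≅ Z^9, C_1 ≅ Z^27, C_2 ≅ Z^18.

∂_1: C_1 → C_0 sends each edge [p,q] (with p < q) to q − p. For instance
  ∂[v_3,v_6] = [v_6] − [v_3].
The 9×27 boundary matrix has rank 8 and Smith normal form diag(1,1,1,1,1,1,1,1).

Boundary ∂_2: C_2 → C_1 maps a triangle to the signed sum of its edges. For instance
  ∂[v_1,v_2,v_5] = [v_2,v_5] − [v_1,v_5] + [v_1,v_2],
  ∂[v_3,v_5,v_7] = [v_5,v_7] − [v_3,v_7] + [v_3,v_5].
The 27×18 boundary matrix has rank 18 and Smith normal form diag(1,1,1,1,1,1,1,1,1,1,1,1,1,1,1,1,1,2).

Reading off H_k = ker ∂_k / im ∂_{k+1}:

  H_0: rank C_0 − rank ∂_1 = 9 − 8 = 1, and the invariant factors of ∂_1 are all 1, so H_0 = Z.
  H_1: rank ker ∂_1 − rank ∂_2 = (27 − 8) − 18 = 1, and ∂_2 has invariant factor 2 > 1, so H_1 = Z ⊕ Z/2Z.
  H_2: rank ker ∂_2 − rank ∂_3 = (18 − 18) − 0 = 0, and there is no ∂_3, so H_2 = 0.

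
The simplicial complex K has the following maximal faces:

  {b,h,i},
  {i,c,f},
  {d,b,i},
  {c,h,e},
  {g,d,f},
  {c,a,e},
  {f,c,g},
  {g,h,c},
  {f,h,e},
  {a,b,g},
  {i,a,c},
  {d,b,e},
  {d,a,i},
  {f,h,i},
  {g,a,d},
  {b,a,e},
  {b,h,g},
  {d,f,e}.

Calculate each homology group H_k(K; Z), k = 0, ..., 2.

Order the vertices as a < b < c < d < e < f < g < h < i. Listing each simplex with vertices in this order, K has dimension 2 with simplices:

  0-simplices (9): a, b, c, d, e, f, g, h, i
  1-simplices (27): ab, ac, ad, ae, ag, ai, bd, be, bg, bh, bi, ce, cf, cg, ch, ci, de, df, dg, di, ef, eh, fg, fh, fi, gh, hi
  2-simplices (18): abe, abg, ace, aci, adg, adi, bde, bdi, bgh, bhi, ceh, cfg, cfi, cgh, def, dfg, efh, fhi

giving chain groups C_0 ≅ Z^9, C_1 ≅ Z^27, C_2 ≅ Z^18.

Boundary ∂_1: C_1 → C_0 maps an edge to its endpoints' difference, ∂[p,q] = q − p.
The resulting 9×27 matrix has rank 8, and its Smith normal form has invariant factors (1,1,1,1,1,1,1,1).

Boundary ∂_2: C_2 → C_1 maps a triangle to the signed sum of its edges. For instance
  ∂aci = ci − ai + ac,
  ∂cfi = fi − ci + cf.
The 27×18 boundary matrix has rank 18 and Smith normal form diag(1,1,1,1,1,1,1,1,1,1,1,1,1,1,1,1,1,2).

Computing H_k = (kernel of ∂_k) / (image of ∂_{k+1}):

  H_0: rank C_0 − rank ∂_1 = 9 − 8 = 1, and the invariant factors of ∂_1 are all 1, so H_0 ≅ Z.
  H_1: rank ker ∂_1 − rank ∂_2 = (27 − 8) − 18 = 1, and ∂_2 has invariant factor 2 > 1, so H_1 ≅ Z ⊕ Z/2Z.
  H_2: rank ker ∂_2 − rank ∂_3 = (18 − 18) − 0 = 0, and there is no ∂_3, so H_2 ≅ 0.

As a check, the Euler characteristic is 9 − 27 + 18 = 0, which agrees with 1 − 1 + 0 = 0.

H_0 = Z,  H_1 = Z ⊕ Z/2Z,  H_2 = 0.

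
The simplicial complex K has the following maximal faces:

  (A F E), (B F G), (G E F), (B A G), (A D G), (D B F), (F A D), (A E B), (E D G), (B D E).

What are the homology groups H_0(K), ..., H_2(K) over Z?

Order the vertices as A < B < D < E < F < G. Listing each simplex with vertices in this order, K has dimension 2 with simplices:

  0-simplices (6): A, B, D, E, F, G
  1-simplices (15): AB, AD, AE, AF, AG, BD, BE, BF, BG, DE, DF, DG, EF, EG, FG
  2-simplices (10): ABE, ABG, ADF, ADG, AEF, BDE, BDF, BFG, DEG, EFG

Hence C_0 ≅ Z^6, C_1 ≅ Z^15, C_2 ≅ Z^10.

The boundary map ∂_1: C_1 → C_0 is given by ∂[p,q] = [q] − [p]. For instance
  ∂BG = G − B.
As a 6×15 matrix over Z this has rank 5, with invariant factors (1,1,1,1,1).

Boundary ∂_2: C_2 → C_1 sends each 2-simplex [p,q,r] to [q,r] − [p,r] + [p,q]. For instance
  ∂BDF = DF − BF + BD,
  ∂AEF = EF − AF + AE.
As a 15×10 matrix over Z this has rank 10, with invariant factors (1,1,1,1,1,1,1,1,1,2).

Reading off H_k = ker ∂_k / im ∂_{k+1}:

  H_0: rank C_0 − rank ∂_1 = 6 − 5 = 1, and the invariant factors of ∂_1 are all 1, so H_0 = Z.
  H_1: rank ker ∂_1 − rank ∂_2 = (15 − 5) − 10 = 0, and ∂_2 has invariant factor 2 > 1, so H_1 = Z/2Z.
  H_2: rank ker ∂_2 − rank ∂_3 = (10 − 10) − 0 = 0, and there is no ∂_3, so H_2 = 0.

As a check, the Euler characteristic is 6 − 15 + 10 = 1, which agrees with 1 − 0 + 0 = 1.

H_0 = Z,  H_1 = Z/2Z,  H_2 = 0.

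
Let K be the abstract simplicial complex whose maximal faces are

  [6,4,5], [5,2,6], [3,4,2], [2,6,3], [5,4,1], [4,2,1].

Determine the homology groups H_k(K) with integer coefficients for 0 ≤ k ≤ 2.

Take the total order 1 < 2 < 3 < 4 < 5 < 6 on the vertex set. Then K (dimension 2) consists of the simplices:

  0-simplices (6): [1], [2], [3], [4], [5], [6]
  1-simplices (12): [1,2], [1,4], [1,5], [2,3], [2,4], [2,5], [2,6], [3,4], [3,6], [4,5], [4,6], [5,6]
  2-simplices (6): [1,2,4], [1,4,5], [2,3,4], [2,3,6], [2,5,6], [4,5,6]

giving chain groups C_0 ≅ Z^6, C_1 ≅ Z^12, C_2 ≅ Z^6.

∂_1: C_1 → C_0 maps an edge to its endpoints' difference, ∂[p,q] = q − p. For instance
  ∂[4,6] = [6] − [4].
The 6×12 boundary matrix has rank 5 and Smith normal form diag(1,1,1,1,1).

∂_2: C_2 → C_1 sends each 2-simplex [p,q,r] to [q,r] − [p,r] + [p,q]. For instance
  ∂[1,4,5] = [4,5] − [1,5] + [1,4],
  ∂[1,2,4] = [2,4] − [1,4] + [1,2].
The resulting 12×6 matrix has rank 6, and its Smith normal form has invariant factors (1,1,1,1,1,1).

Now H_k = ker ∂_k / im ∂_{k+1}, so:

  H_0: rank C_0 − rank ∂_1 = 6 − 5 = 1, and the invariant factors of ∂_1 are all 1, so H_0 ≅ Z.
  H_1: rank ker ∂_1 − rank ∂_2 = (12 − 5) − 6 = 1, and the invariant factors of ∂_2 are all 1, so H_1 ≅ Z.
  H_2: rank ker ∂_2 − rank ∂_3 = (6 − 6) − 0 = 0, and there is no ∂_3, so H_2 ≅ 0.

H_0 ≅ Z,  H_1 ≅ Z,  H_2 = 0.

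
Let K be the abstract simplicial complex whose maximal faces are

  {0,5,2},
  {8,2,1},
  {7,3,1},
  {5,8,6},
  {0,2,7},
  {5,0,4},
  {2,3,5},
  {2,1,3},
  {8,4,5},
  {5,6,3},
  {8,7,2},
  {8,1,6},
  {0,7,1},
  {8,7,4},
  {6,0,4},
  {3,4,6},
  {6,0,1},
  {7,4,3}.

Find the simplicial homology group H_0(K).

K has 9 vertices, 27 edges, 18 triangles.
rank ∂_0 = 0, rank ∂_1 = 8 ⇒ b_0 = 9 − 0 − 8 = 1; all invariant factors of ∂_1 are 1 so no torsion. So H_0 = Z.

H_0 = Z.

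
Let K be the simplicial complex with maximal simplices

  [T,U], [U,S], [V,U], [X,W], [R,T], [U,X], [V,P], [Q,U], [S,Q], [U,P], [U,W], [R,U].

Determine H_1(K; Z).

K has 9 vertices, 12 edges.
rank ∂_1 = 8, rank ∂_2 = 0 ⇒ b_1 = 12 − 8 − 0 = 4. So H_1 ≅ Z^4.

H_1 ≅ Z^4.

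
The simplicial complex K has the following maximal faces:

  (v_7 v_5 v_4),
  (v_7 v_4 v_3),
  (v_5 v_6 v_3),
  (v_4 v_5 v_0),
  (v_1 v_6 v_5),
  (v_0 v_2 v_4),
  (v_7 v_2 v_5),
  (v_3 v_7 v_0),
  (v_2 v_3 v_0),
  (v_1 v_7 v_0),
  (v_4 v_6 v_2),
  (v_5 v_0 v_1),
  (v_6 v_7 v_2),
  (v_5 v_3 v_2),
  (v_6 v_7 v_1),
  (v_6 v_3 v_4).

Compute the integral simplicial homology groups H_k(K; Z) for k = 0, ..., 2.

Fix the vertex order v_0 < v_1 < v_2 < v_3 < v_4 < v_5 < v_6 < v_7 and write every simplex with vertices in increasing order. Then dim K = 2 and the simplices of K are:

  0-simplices (8): [v_0], [v_1], [v_2], [v_3], [v_4], [v_5], [v_6], [v_7]
  1-simplices (24): (24 of them)
  2-simplices (16): (16 of them)

giving chain groups C_0 ≅ Z^8, C_1 ≅ Z^24, C_2 ≅ Z^16.

The boundary map ∂_1: C_1 → C_0 sends each edge [p,q] (with p < q) to q − p. For instance
  ∂[v_0,v_5] = [v_5] − [v_0].
As a 8×24 matrix over Z this has rank 7, with invariant factors (1,1,1,1,1,1,1).

Boundary ∂_2: C_2 → C_1 maps a triangle to the signed sum of its edges. For instance
  ∂[v_3,v_5,v_6] = [v_5,v_6] − [v_3,v_6] + [v_3,v_5],
  ∂[v_3,v_4,v_7] = [v_4,v_7] − [v_3,v_7] + [v_3,v_4].
The 24×16 boundary matrix has rank 15 and Smith normal form diag(1,1,1,1,1,1,1,1,1,1,1,1,1,1,1).

Reading off H_k = ker ∂_k / im ∂_{k+1}:

  H_0: rank C_0 − rank ∂_1 = 8 − 7 = 1, and the invariant factors of ∂_1 are all 1, so H_0 = Z.
  H_1: rank ker ∂_1 − rank ∂_2 = (24 − 7) − 15 = 2, and the invariant factors of ∂_2 are all 1, so H_1 = Z^2.
  H_2: rank ker ∂_2 − rank ∂_3 = (16 − 15) − 0 = 1, and there is no ∂_3, so H_2 = Z.

As a check, the Euler characteristic is 8 − 24 + 16 = 0, which agrees with 1 − 2 + 1 = 0.

H_0 = Z,  H_1 = Z^2,  H_2 = Z.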